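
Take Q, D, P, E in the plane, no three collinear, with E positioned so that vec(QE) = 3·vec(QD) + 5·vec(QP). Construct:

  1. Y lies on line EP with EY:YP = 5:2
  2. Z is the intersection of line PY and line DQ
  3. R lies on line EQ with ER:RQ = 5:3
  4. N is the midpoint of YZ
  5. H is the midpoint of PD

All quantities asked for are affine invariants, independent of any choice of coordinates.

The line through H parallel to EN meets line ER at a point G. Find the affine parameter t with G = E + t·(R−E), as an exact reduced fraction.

t = 28/15

Choose coordinates Q = (0, 0), D = (1, 0), P = (0, 1), E = (3, 5).
1. Y lies on line EP with EY:YP = 5:2 ⇒ Y = (6/7, 15/7)
2. Z is the intersection of line PY and line DQ ⇒ Z = (-3/4, 0)
3. R lies on line EQ with ER:RQ = 5:3 ⇒ R = (9/8, 15/8)
4. N is the midpoint of YZ ⇒ N = (3/56, 15/14)
5. H is the midpoint of PD ⇒ H = (1/2, 1/2)
through H parallel to EN: direction (-165/56, -55/14); meets ER at G = (-1/2, -5/6)
G = E + t·(R−E) with t = 28/15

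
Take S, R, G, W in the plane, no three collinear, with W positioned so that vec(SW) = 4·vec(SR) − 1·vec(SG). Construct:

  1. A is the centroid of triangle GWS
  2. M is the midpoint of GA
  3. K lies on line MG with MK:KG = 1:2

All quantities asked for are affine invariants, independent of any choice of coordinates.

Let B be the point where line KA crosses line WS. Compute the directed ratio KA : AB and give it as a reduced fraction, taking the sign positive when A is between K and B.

KA:AB = 4/3

Work in coordinates with S = (0, 0), R = (1, 0), G = (0, 1), W = (4, -1).
1. A is the centroid of triangle GWS ⇒ A = (4/3, 0)
2. M is the midpoint of GA ⇒ M = (2/3, 1/2)
3. K lies on line MG with MK:KG = 1:2 ⇒ K = (4/9, 2/3)
line KA meets WS at B = (2, -1/2)
A = K + t·(B−K) with t = 4/7, so KA:AB = 4/7:3/7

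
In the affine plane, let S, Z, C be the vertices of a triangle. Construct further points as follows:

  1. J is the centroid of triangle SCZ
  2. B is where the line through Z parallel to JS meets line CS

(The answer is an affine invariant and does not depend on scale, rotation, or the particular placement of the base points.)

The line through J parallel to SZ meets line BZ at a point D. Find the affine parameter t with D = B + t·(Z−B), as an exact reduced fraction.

t = 4/3

Choose coordinates S = (0, 0), Z = (1, 0), C = (0, 1).
1. J is the centroid of triangle SCZ ⇒ J = (1/3, 1/3)
2. B is where the line through Z parallel to JS meets line CS ⇒ B = (0, -1)
through J parallel to SZ: direction (1, 0); meets BZ at D = (4/3, 1/3)
D = B + t·(Z−B) with t = 4/3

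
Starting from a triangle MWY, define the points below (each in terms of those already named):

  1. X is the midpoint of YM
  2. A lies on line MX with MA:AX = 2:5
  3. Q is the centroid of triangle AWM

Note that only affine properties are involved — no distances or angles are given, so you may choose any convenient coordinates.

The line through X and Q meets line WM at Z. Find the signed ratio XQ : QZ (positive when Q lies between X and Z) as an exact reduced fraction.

XQ:QZ = 19/2

Choose coordinates M = (0, 0), W = (1, 0), Y = (0, 1).
1. X is the midpoint of YM ⇒ X = (0, 1/2)
2. A lies on line MX with MA:AX = 2:5 ⇒ A = (0, 1/7)
3. Q is the centroid of triangle AWM ⇒ Q = (1/3, 1/21)
line XQ meets WM at Z = (7/19, 0)
Q = X + t·(Z−X) with t = 19/21, so XQ:QZ = 19/21:2/21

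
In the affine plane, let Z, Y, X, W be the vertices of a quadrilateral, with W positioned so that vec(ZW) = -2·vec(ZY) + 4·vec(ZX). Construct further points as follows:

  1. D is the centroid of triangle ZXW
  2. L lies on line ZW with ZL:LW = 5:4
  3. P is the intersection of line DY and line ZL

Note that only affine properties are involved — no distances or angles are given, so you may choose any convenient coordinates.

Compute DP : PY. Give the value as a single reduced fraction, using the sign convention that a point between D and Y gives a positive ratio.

Work in coordinates with Z = (0, 0), Y = (1, 0), X = (0, 1), W = (-2, 4).
1. D is the centroid of triangle ZXW ⇒ D = (-2/3, 5/3)
2. L lies on line ZW with ZL:LW = 5:4 ⇒ L = (-10/9, 20/9)
3. P is the intersection of line DY and line ZL ⇒ P = (-1, 2)
P = D + t·(Y−D) with t = -1/5, so DP:PY = t:(1−t) = -1/5:6/5

DP:PY = -1/6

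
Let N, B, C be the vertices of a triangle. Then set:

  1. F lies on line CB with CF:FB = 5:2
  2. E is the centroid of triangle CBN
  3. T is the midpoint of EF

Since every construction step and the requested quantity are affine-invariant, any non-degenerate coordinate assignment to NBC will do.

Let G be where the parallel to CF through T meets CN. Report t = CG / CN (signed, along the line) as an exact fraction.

t = 1/6

Work in coordinates with N = (0, 0), B = (1, 0), C = (0, 1).
1. F lies on line CB with CF:FB = 5:2 ⇒ F = (5/7, 2/7)
2. E is the centroid of triangle CBN ⇒ E = (1/3, 1/3)
3. T is the midpoint of EF ⇒ T = (11/21, 13/42)
through T parallel to CF: direction (5/7, -5/7); meets CN at G = (0, 5/6)
G = C + t·(N−C) with t = 1/6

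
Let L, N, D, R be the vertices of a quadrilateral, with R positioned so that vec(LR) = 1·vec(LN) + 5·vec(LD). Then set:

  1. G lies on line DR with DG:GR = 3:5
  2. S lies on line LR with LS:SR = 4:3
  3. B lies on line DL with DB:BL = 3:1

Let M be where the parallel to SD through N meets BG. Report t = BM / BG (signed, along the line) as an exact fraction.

Assign L = (0, 0), N = (1, 0), D = (0, 1), R = (1, 5) — the answer is frame-independent, so this choice is without loss of generality.
1. G lies on line DR with DG:GR = 3:5 ⇒ G = (3/8, 5/2)
2. S lies on line LR with LS:SR = 4:3 ⇒ S = (4/7, 20/7)
3. B lies on line DL with DB:BL = 3:1 ⇒ B = (0, 1/4)
through N parallel to SD: direction (-4/7, -13/7); meets BG at M = (-14/11, -325/44)
M = B + t·(G−B) with t = -112/33

t = -112/33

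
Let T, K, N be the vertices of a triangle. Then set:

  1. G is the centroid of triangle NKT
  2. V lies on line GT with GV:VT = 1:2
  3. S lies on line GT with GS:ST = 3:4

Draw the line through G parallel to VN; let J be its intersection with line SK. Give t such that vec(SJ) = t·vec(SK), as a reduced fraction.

t = 9/37

Work in coordinates with T = (0, 0), K = (1, 0), N = (0, 1).
1. G is the centroid of triangle NKT ⇒ G = (1/3, 1/3)
2. V lies on line GT with GV:VT = 1:2 ⇒ V = (2/9, 2/9)
3. S lies on line GT with GS:ST = 3:4 ⇒ S = (4/21, 4/21)
through G parallel to VN: direction (-2/9, 7/9); meets SK at J = (43/111, 16/111)
J = S + t·(K−S) with t = 9/37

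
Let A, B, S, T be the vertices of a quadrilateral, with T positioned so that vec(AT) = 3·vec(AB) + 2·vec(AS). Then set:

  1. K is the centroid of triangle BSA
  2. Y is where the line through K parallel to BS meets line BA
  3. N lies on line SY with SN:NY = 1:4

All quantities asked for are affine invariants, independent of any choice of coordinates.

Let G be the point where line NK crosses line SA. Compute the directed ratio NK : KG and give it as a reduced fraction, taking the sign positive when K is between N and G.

Set A = (0, 0), B = (1, 0), S = (0, 1), T = (3, 2); any affine frame gives the same invariant.
1. K is the centroid of triangle BSA ⇒ K = (1/3, 1/3)
2. Y is where the line through K parallel to BS meets line BA ⇒ Y = (2/3, 0)
3. N lies on line SY with SN:NY = 1:4 ⇒ N = (2/15, 4/5)
line NK meets SA at G = (0, 10/9)
K = N + t·(G−N) with t = -3/2, so NK:KG = -3/2:5/2

NK:KG = -3/5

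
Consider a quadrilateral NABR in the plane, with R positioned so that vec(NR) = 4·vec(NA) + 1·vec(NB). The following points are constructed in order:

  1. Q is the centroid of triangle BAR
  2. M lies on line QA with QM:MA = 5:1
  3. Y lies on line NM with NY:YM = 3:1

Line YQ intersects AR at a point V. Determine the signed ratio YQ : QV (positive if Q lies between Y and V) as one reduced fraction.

Choose coordinates N = (0, 0), A = (1, 0), B = (0, 1), R = (4, 1).
1. Q is the centroid of triangle BAR ⇒ Q = (5/3, 2/3)
2. M lies on line QA with QM:MA = 5:1 ⇒ M = (10/9, 1/9)
3. Y lies on line NM with NY:YM = 3:1 ⇒ Y = (5/6, 1/12)
line YQ meets AR at V = (5/11, -2/11)
Q = Y + t·(V−Y) with t = -11/5, so YQ:QV = -11/5:16/5

YQ:QV = -11/16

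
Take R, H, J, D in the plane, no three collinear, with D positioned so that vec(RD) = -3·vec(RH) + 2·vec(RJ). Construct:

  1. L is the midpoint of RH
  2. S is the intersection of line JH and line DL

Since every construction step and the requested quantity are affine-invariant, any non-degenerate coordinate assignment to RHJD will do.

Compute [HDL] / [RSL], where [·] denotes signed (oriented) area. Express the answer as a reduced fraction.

Choose coordinates R = (0, 0), H = (1, 0), J = (0, 1), D = (-3, 2).
1. L is the midpoint of RH ⇒ L = (1/2, 0)
2. S is the intersection of line JH and line DL ⇒ S = (5/3, -2/3)
2·[HDL] = 1, 2·[RSL] = 1/3
[HDL]:[RSL] = 1:1/3 = 3

[HDL]:[RSL] = 3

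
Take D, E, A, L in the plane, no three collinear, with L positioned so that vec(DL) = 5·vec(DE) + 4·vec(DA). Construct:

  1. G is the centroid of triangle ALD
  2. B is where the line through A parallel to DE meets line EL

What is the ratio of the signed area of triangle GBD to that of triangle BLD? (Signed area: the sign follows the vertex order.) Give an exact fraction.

[GBD]:[BLD] = -5/9

Work in coordinates with D = (0, 0), E = (1, 0), A = (0, 1), L = (5, 4).
1. G is the centroid of triangle ALD ⇒ G = (5/3, 5/3)
2. B is where the line through A parallel to DE meets line EL ⇒ B = (2, 1)
2·[GBD] = -5/3, 2·[BLD] = 3
[GBD]:[BLD] = -5/3:3 = -5/9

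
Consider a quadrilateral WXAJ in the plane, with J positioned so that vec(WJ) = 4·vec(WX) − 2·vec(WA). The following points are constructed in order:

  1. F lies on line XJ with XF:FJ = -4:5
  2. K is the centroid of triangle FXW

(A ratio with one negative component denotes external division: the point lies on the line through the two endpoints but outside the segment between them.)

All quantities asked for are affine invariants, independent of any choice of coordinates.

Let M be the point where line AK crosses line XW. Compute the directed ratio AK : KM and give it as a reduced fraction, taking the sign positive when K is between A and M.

Work in coordinates with W = (0, 0), X = (1, 0), A = (0, 1), J = (4, -2).
1. F lies on line XJ with XF:FJ = -4:5 ⇒ F = (-11, 8)
2. K is the centroid of triangle FXW ⇒ K = (-10/3, 8/3)
line AK meets XW at M = (2, 0)
K = A + t·(M−A) with t = -5/3, so AK:KM = -5/3:8/3

AK:KM = -5/8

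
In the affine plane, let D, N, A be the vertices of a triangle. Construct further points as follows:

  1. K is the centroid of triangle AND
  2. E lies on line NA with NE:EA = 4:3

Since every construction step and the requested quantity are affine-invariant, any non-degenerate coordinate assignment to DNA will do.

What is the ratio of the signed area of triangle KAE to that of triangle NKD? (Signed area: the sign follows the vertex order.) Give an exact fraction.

[KAE]:[NKD] = -3/7

Set D = (0, 0), N = (1, 0), A = (0, 1); any affine frame gives the same invariant.
1. K is the centroid of triangle AND ⇒ K = (1/3, 1/3)
2. E lies on line NA with NE:EA = 4:3 ⇒ E = (3/7, 4/7)
2·[KAE] = -1/7, 2·[NKD] = 1/3
[KAE]:[NKD] = -1/7:1/3 = -3/7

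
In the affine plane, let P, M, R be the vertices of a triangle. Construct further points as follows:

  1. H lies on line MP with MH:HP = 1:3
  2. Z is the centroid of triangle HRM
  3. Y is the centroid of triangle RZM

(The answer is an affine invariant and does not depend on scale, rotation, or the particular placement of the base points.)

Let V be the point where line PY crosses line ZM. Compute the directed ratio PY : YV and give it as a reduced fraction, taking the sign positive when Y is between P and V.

Set P = (0, 0), M = (1, 0), R = (0, 1); any affine frame gives the same invariant.
1. H lies on line MP with MH:HP = 1:3 ⇒ H = (3/4, 0)
2. Z is the centroid of triangle HRM ⇒ Z = (7/12, 1/3)
3. Y is the centroid of triangle RZM ⇒ Y = (19/36, 4/9)
line PY meets ZM at V = (19/39, 16/39)
Y = P + t·(V−P) with t = 13/12, so PY:YV = 13/12:-1/12

PY:YV = -13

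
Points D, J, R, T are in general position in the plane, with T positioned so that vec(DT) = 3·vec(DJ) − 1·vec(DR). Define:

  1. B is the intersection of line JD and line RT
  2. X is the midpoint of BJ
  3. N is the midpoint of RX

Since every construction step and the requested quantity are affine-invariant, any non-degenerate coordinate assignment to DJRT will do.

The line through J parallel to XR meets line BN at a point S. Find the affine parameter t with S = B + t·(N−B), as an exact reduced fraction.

Work in coordinates with D = (0, 0), J = (1, 0), R = (0, 1), T = (3, -1).
1. B is the intersection of line JD and line RT ⇒ B = (3/2, 0)
2. X is the midpoint of BJ ⇒ X = (5/4, 0)
3. N is the midpoint of RX ⇒ N = (5/8, 1/2)
through J parallel to XR: direction (-5/4, 1); meets BN at S = (-1/4, 1)
S = B + t·(N−B) with t = 2

t = 2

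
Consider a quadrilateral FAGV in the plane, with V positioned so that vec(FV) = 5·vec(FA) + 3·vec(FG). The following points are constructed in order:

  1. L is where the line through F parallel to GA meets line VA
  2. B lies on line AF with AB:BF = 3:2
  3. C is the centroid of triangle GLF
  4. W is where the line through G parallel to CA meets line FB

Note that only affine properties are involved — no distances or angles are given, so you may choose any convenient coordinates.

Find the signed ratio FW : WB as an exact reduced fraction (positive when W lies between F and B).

FW:WB = -45/41

Work in coordinates with F = (0, 0), A = (1, 0), G = (0, 1), V = (5, 3).
1. L is where the line through F parallel to GA meets line VA ⇒ L = (3/7, -3/7)
2. B lies on line AF with AB:BF = 3:2 ⇒ B = (2/5, 0)
3. C is the centroid of triangle GLF ⇒ C = (1/7, 4/21)
4. W is where the line through G parallel to CA meets line FB ⇒ W = (9/2, 0)
W = F + t·(B−F) with t = 45/4, so FW:WB = t:(1−t) = 45/4:-41/4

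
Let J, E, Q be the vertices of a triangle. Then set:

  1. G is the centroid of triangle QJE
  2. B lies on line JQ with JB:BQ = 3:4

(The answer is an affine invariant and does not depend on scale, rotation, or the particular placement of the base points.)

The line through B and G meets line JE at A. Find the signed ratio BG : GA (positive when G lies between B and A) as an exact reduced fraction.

BG:GA = 2/7

Set J = (0, 0), E = (1, 0), Q = (0, 1); any affine frame gives the same invariant.
1. G is the centroid of triangle QJE ⇒ G = (1/3, 1/3)
2. B lies on line JQ with JB:BQ = 3:4 ⇒ B = (0, 3/7)
line BG meets JE at A = (3/2, 0)
G = B + t·(A−B) with t = 2/9, so BG:GA = 2/9:7/9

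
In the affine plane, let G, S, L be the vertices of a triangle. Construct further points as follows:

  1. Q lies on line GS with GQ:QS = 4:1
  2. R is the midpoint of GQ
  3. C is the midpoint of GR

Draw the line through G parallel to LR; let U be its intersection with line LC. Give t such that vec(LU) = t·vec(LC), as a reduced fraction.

t = 2

Work in coordinates with G = (0, 0), S = (1, 0), L = (0, 1).
1. Q lies on line GS with GQ:QS = 4:1 ⇒ Q = (4/5, 0)
2. R is the midpoint of GQ ⇒ R = (2/5, 0)
3. C is the midpoint of GR ⇒ C = (1/5, 0)
through G parallel to LR: direction (2/5, -1); meets LC at U = (2/5, -1)
U = L + t·(C−L) with t = 2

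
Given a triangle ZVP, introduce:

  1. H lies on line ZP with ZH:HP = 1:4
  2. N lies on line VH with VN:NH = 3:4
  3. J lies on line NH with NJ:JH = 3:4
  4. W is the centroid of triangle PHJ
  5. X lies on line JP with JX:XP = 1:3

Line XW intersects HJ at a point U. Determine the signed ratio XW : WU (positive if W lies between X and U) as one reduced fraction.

Work in coordinates with Z = (0, 0), V = (1, 0), P = (0, 1).
1. H lies on line ZP with ZH:HP = 1:4 ⇒ H = (0, 1/5)
2. N lies on line VH with VN:NH = 3:4 ⇒ N = (4/7, 3/35)
3. J lies on line NH with NJ:JH = 3:4 ⇒ J = (16/49, 33/245)
4. W is the centroid of triangle PHJ ⇒ W = (16/147, 109/245)
5. X lies on line JP with JX:XP = 1:3 ⇒ X = (12/49, 86/245)
line XW meets HJ at U = (32/49, 17/245)
W = X + t·(U−X) with t = -1/3, so XW:WU = -1/3:4/3

XW:WU = -1/4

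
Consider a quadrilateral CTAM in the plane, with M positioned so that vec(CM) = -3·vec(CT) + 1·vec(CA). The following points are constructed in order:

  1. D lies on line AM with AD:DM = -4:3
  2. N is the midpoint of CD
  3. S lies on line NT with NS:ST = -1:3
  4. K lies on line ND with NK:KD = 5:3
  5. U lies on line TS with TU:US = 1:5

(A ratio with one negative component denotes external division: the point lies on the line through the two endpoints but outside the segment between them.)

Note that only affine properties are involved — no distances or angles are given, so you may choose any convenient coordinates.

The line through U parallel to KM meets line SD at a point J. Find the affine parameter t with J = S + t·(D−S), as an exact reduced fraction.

Choose coordinates C = (0, 0), T = (1, 0), A = (0, 1), M = (-3, 1).
1. D lies on line AM with AD:DM = -4:3 ⇒ D = (-12, 1)
2. N is the midpoint of CD ⇒ N = (-6, 1/2)
3. S lies on line NT with NS:ST = -1:3 ⇒ S = (-19/2, 3/4)
4. K lies on line ND with NK:KD = 5:3 ⇒ K = (-39/4, 13/16)
5. U lies on line TS with TU:US = 1:5 ⇒ U = (-3/4, 1/8)
through U parallel to KM: direction (27/4, 3/16); meets SD at J = (-249/92, 13/184)
J = S + t·(D−S) with t = -125/46

t = -125/46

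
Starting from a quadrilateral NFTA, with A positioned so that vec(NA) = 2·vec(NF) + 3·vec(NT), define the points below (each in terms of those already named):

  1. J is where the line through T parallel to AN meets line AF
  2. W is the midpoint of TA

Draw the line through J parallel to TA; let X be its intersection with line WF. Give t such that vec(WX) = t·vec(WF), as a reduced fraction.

t = -2/3

Choose coordinates N = (0, 0), F = (1, 0), T = (0, 1), A = (2, 3).
1. J is where the line through T parallel to AN meets line AF ⇒ J = (8/3, 5)
2. W is the midpoint of TA ⇒ W = (1, 2)
through J parallel to TA: direction (2, 2); meets WF at X = (1, 10/3)
X = W + t·(F−W) with t = -2/3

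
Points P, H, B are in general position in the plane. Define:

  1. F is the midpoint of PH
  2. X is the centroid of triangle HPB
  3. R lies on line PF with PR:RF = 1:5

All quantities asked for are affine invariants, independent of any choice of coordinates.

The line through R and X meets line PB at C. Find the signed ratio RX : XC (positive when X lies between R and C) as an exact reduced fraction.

Choose coordinates P = (0, 0), H = (1, 0), B = (0, 1).
1. F is the midpoint of PH ⇒ F = (1/2, 0)
2. X is the centroid of triangle HPB ⇒ X = (1/3, 1/3)
3. R lies on line PF with PR:RF = 1:5 ⇒ R = (1/12, 0)
line RX meets PB at C = (0, -1/9)
X = R + t·(C−R) with t = -3, so RX:XC = -3:4

RX:XC = -3/4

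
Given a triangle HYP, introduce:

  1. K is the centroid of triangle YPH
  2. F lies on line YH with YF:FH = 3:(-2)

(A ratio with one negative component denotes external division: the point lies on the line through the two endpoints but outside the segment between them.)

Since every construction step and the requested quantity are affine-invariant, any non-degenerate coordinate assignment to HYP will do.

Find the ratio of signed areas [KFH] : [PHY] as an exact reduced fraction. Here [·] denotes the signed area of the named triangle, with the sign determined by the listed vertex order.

Choose coordinates H = (0, 0), Y = (1, 0), P = (0, 1).
1. K is the centroid of triangle YPH ⇒ K = (1/3, 1/3)
2. F lies on line YH with YF:FH = 3:(-2) ⇒ F = (-2, 0)
2·[KFH] = 2/3, 2·[PHY] = 1
[KFH]:[PHY] = 2/3:1 = 2/3

[KFH]:[PHY] = 2/3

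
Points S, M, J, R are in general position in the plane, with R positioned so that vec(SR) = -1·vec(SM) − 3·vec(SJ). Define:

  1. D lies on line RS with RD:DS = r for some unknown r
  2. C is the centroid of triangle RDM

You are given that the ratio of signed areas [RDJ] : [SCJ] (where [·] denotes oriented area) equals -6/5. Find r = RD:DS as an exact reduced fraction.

Choose coordinates S = (0, 0), M = (1, 0), J = (0, 1), R = (-1, -3).
1. With RD:DS = r, write λ = r/(r+1) so D = R + λ·(S−R); D is affine-linear in λ
2. C is the centroid of triangle RDM ⇒ C is an affine combination of earlier points and hence also affine-linear in λ
Every point depending on D is an affine combination of D and λ-independent points, so each such coordinate is linear in λ; the λ² term in each signed area is a multiple of (S−R)×(S−R) = 0, so 2·[RDJ] and 2·[SCJ] are each linear in λ. Evaluating at λ=0 and λ=1:
  2·[RDJ] = λ,   2·[SCJ] = 1/3·λ − 1/3
So [RDJ]:[SCJ] = (λ) / (1/3·λ − 1/3). Setting this equal to -6/5:
  λ = -6/5·(1/3·λ − 1/3)  ⇒  λ = 2/7
Then r = λ/(1−λ) = (2/7)/(5/7) = 2/5. Check: with r = 2/5, D = (-5/7, -15/7) and [RDJ]:[SCJ] = -6/5 as required.

r = 2/5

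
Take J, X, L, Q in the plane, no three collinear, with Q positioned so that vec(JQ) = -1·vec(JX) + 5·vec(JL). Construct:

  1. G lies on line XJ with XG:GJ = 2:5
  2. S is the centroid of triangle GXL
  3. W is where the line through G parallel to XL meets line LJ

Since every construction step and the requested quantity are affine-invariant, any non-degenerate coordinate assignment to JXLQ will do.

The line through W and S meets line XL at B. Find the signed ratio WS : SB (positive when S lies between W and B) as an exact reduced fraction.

WS:SB = 2

Work in coordinates with J = (0, 0), X = (1, 0), L = (0, 1), Q = (-1, 5).
1. G lies on line XJ with XG:GJ = 2:5 ⇒ G = (5/7, 0)
2. S is the centroid of triangle GXL ⇒ S = (4/7, 1/3)
3. W is where the line through G parallel to XL meets line LJ ⇒ W = (0, 5/7)
line WS meets XL at B = (6/7, 1/7)
S = W + t·(B−W) with t = 2/3, so WS:SB = 2/3:1/3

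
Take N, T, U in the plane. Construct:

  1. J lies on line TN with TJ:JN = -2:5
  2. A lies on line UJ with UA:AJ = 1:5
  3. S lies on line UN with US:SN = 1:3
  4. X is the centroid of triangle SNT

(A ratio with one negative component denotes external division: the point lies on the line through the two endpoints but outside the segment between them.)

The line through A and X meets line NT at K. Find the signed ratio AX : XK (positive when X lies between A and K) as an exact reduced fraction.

AX:XK = 7/3

Choose coordinates N = (0, 0), T = (1, 0), U = (0, 1).
1. J lies on line TN with TJ:JN = -2:5 ⇒ J = (5/3, 0)
2. A lies on line UJ with UA:AJ = 1:5 ⇒ A = (5/18, 5/6)
3. S lies on line UN with US:SN = 1:3 ⇒ S = (0, 3/4)
4. X is the centroid of triangle SNT ⇒ X = (1/3, 1/4)
line AX meets NT at K = (5/14, 0)
X = A + t·(K−A) with t = 7/10, so AX:XK = 7/10:3/10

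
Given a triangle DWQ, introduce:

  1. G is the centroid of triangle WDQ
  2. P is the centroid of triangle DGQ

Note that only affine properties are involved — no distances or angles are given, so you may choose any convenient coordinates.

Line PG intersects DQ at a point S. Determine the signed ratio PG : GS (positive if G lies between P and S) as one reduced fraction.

Assign D = (0, 0), W = (1, 0), Q = (0, 1) — the answer is frame-independent, so this choice is without loss of generality.
1. G is the centroid of triangle WDQ ⇒ G = (1/3, 1/3)
2. P is the centroid of triangle DGQ ⇒ P = (1/9, 4/9)
line PG meets DQ at S = (0, 1/2)
G = P + t·(S−P) with t = -2, so PG:GS = -2:3

PG:GS = -2/3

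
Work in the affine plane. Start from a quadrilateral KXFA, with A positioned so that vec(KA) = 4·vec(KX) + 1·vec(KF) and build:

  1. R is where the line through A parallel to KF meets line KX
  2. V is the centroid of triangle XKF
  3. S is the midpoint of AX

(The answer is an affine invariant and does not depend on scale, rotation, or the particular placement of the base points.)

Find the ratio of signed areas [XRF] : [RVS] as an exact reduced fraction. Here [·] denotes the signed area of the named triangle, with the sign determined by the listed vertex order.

Choose coordinates K = (0, 0), X = (1, 0), F = (0, 1), A = (4, 1).
1. R is where the line through A parallel to KF meets line KX ⇒ R = (4, 0)
2. V is the centroid of triangle XKF ⇒ V = (1/3, 1/3)
3. S is the midpoint of AX ⇒ S = (5/2, 1/2)
2·[XRF] = 3, 2·[RVS] = -4/3
[XRF]:[RVS] = 3:-4/3 = -9/4

[XRF]:[RVS] = -9/4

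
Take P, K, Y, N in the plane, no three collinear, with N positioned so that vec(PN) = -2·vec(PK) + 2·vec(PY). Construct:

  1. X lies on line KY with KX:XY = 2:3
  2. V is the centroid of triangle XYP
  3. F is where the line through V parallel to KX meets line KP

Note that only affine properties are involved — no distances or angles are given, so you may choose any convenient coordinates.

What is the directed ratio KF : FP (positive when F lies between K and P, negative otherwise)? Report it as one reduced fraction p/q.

KF:FP = 1/2

Set P = (0, 0), K = (1, 0), Y = (0, 1), N = (-2, 2); any affine frame gives the same invariant.
1. X lies on line KY with KX:XY = 2:3 ⇒ X = (3/5, 2/5)
2. V is the centroid of triangle XYP ⇒ V = (1/5, 7/15)
3. F is where the line through V parallel to KX meets line KP ⇒ F = (2/3, 0)
F = K + t·(P−K) with t = 1/3, so KF:FP = t:(1−t) = 1/3:2/3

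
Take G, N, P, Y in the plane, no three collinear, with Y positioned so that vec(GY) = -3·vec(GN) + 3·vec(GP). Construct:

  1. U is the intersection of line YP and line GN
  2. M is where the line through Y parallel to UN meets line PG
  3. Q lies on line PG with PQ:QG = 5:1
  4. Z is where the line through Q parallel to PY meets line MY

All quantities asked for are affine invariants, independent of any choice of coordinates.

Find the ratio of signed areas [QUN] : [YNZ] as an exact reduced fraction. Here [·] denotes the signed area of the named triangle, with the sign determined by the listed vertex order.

[QUN]:[YNZ] = 1/45

Assign G = (0, 0), N = (1, 0), P = (0, 1), Y = (-3, 3) — the answer is frame-independent, so this choice is without loss of generality.
1. U is the intersection of line YP and line GN ⇒ U = (3/2, 0)
2. M is where the line through Y parallel to UN meets line PG ⇒ M = (0, 3)
3. Q lies on line PG with PQ:QG = 5:1 ⇒ Q = (0, 1/6)
4. Z is where the line through Q parallel to PY meets line MY ⇒ Z = (-17/4, 3)
2·[QUN] = -1/12, 2·[YNZ] = -15/4
[QUN]:[YNZ] = -1/12:-15/4 = 1/45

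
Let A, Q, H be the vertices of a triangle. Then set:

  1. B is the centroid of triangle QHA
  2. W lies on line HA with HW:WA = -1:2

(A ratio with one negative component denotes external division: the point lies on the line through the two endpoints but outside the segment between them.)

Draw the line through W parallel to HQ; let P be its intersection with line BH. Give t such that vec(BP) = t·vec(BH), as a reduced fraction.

Assign A = (0, 0), Q = (1, 0), H = (0, 1) — the answer is frame-independent, so this choice is without loss of generality.
1. B is the centroid of triangle QHA ⇒ B = (1/3, 1/3)
2. W lies on line HA with HW:WA = -1:2 ⇒ W = (0, 2)
through W parallel to HQ: direction (1, -1); meets BH at P = (-1, 3)
P = B + t·(H−B) with t = 4

t = 4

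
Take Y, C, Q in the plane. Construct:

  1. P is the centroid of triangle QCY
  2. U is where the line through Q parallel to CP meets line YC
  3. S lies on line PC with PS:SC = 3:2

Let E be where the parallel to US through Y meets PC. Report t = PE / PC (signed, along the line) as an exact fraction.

t = 7/5

Choose coordinates Y = (0, 0), C = (1, 0), Q = (0, 1).
1. P is the centroid of triangle QCY ⇒ P = (1/3, 1/3)
2. U is where the line through Q parallel to CP meets line YC ⇒ U = (2, 0)
3. S lies on line PC with PS:SC = 3:2 ⇒ S = (11/15, 2/15)
through Y parallel to US: direction (-19/15, 2/15); meets PC at E = (19/15, -2/15)
E = P + t·(C−P) with t = 7/5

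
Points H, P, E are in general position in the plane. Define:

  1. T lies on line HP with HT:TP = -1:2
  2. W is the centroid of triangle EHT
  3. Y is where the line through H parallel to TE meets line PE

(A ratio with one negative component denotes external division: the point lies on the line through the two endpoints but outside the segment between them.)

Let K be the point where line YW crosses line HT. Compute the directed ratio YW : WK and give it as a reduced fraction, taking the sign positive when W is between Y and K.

YW:WK = 1/2

Work in coordinates with H = (0, 0), P = (1, 0), E = (0, 1).
1. T lies on line HP with HT:TP = -1:2 ⇒ T = (-1, 0)
2. W is the centroid of triangle EHT ⇒ W = (-1/3, 1/3)
3. Y is where the line through H parallel to TE meets line PE ⇒ Y = (1/2, 1/2)
line YW meets HT at K = (-2, 0)
W = Y + t·(K−Y) with t = 1/3, so YW:WK = 1/3:2/3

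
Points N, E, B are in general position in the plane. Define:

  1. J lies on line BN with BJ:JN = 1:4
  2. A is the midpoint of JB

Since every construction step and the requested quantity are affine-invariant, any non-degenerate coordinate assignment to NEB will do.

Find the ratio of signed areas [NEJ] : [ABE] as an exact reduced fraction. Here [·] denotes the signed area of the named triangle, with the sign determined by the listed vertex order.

Set N = (0, 0), E = (1, 0), B = (0, 1); any affine frame gives the same invariant.
1. J lies on line BN with BJ:JN = 1:4 ⇒ J = (0, 4/5)
2. A is the midpoint of JB ⇒ A = (0, 9/10)
2·[NEJ] = 4/5, 2·[ABE] = -1/10
[NEJ]:[ABE] = 4/5:-1/10 = -8

[NEJ]:[ABE] = -8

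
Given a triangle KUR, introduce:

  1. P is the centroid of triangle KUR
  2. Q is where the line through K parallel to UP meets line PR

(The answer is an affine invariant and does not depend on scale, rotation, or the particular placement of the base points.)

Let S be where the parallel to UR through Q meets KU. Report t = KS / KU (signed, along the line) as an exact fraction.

t = 1/3

Set K = (0, 0), U = (1, 0), R = (0, 1); any affine frame gives the same invariant.
1. P is the centroid of triangle KUR ⇒ P = (1/3, 1/3)
2. Q is where the line through K parallel to UP meets line PR ⇒ Q = (2/3, -1/3)
through Q parallel to UR: direction (-1, 1); meets KU at S = (1/3, 0)
S = K + t·(U−K) with t = 1/3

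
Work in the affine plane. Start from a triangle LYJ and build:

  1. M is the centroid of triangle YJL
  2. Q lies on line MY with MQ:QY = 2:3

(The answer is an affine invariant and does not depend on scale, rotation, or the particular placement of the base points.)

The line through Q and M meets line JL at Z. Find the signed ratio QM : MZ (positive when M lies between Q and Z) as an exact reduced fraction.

QM:MZ = 4/5

Set L = (0, 0), Y = (1, 0), J = (0, 1); any affine frame gives the same invariant.
1. M is the centroid of triangle YJL ⇒ M = (1/3, 1/3)
2. Q lies on line MY with MQ:QY = 2:3 ⇒ Q = (3/5, 1/5)
line QM meets JL at Z = (0, 1/2)
M = Q + t·(Z−Q) with t = 4/9, so QM:MZ = 4/9:5/9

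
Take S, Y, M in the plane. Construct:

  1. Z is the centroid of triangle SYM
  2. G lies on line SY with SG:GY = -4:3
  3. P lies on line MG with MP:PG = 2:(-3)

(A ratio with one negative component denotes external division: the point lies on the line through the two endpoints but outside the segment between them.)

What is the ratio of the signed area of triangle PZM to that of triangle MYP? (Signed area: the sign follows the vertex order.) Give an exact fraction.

[PZM]:[MYP] = -7/9

Assign S = (0, 0), Y = (1, 0), M = (0, 1) — the answer is frame-independent, so this choice is without loss of generality.
1. Z is the centroid of triangle SYM ⇒ Z = (1/3, 1/3)
2. G lies on line SY with SG:GY = -4:3 ⇒ G = (4, 0)
3. P lies on line MG with MP:PG = 2:(-3) ⇒ P = (-8, 3)
2·[PZM] = 14/3, 2·[MYP] = -6
[PZM]:[MYP] = 14/3:-6 = -7/9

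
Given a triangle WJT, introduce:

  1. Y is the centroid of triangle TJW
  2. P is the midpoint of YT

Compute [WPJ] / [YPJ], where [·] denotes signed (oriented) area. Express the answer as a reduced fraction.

[WPJ]:[YPJ] = 4

Assign W = (0, 0), J = (1, 0), T = (0, 1) — the answer is frame-independent, so this choice is without loss of generality.
1. Y is the centroid of triangle TJW ⇒ Y = (1/3, 1/3)
2. P is the midpoint of YT ⇒ P = (1/6, 2/3)
2·[WPJ] = -2/3, 2·[YPJ] = -1/6
[WPJ]:[YPJ] = -2/3:-1/6 = 4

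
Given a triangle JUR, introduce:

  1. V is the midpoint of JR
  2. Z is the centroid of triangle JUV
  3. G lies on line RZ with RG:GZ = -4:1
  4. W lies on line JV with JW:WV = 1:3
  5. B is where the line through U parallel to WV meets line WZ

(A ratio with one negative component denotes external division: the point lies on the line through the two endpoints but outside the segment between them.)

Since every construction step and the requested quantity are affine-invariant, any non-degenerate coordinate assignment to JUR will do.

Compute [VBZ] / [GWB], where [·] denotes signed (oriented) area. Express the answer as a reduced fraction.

[VBZ]:[GWB] = 6/7

Work in coordinates with J = (0, 0), U = (1, 0), R = (0, 1).
1. V is the midpoint of JR ⇒ V = (0, 1/2)
2. Z is the centroid of triangle JUV ⇒ Z = (1/3, 1/6)
3. G lies on line RZ with RG:GZ = -4:1 ⇒ G = (4/9, -1/9)
4. W lies on line JV with JW:WV = 1:3 ⇒ W = (0, 1/8)
5. B is where the line through U parallel to WV meets line WZ ⇒ B = (1, 1/4)
2·[VBZ] = -1/4, 2·[GWB] = -7/24
[VBZ]:[GWB] = -1/4:-7/24 = 6/7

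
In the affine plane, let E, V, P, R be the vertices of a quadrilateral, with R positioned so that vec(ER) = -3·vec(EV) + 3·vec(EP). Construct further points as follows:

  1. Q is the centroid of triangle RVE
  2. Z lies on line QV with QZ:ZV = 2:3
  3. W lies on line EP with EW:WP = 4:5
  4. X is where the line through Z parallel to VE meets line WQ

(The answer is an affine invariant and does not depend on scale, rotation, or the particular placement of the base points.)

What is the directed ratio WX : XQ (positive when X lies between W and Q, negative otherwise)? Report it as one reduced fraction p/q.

Work in coordinates with E = (0, 0), V = (1, 0), P = (0, 1), R = (-3, 3).
1. Q is the centroid of triangle RVE ⇒ Q = (-2/3, 1)
2. Z lies on line QV with QZ:ZV = 2:3 ⇒ Z = (0, 3/5)
3. W lies on line EP with EW:WP = 4:5 ⇒ W = (0, 4/9)
4. X is where the line through Z parallel to VE meets line WQ ⇒ X = (-14/75, 3/5)
X = W + t·(Q−W) with t = 7/25, so WX:XQ = t:(1−t) = 7/25:18/25

WX:XQ = 7/18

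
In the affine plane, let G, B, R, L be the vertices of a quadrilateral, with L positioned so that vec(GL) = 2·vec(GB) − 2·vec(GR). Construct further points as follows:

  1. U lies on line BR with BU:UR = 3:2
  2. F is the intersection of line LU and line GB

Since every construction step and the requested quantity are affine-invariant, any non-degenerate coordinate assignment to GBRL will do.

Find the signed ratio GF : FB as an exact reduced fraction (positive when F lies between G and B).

Work in coordinates with G = (0, 0), B = (1, 0), R = (0, 1), L = (2, -2).
1. U lies on line BR with BU:UR = 3:2 ⇒ U = (2/5, 3/5)
2. F is the intersection of line LU and line GB ⇒ F = (10/13, 0)
F = G + t·(B−G) with t = 10/13, so GF:FB = t:(1−t) = 10/13:3/13

GF:FB = 10/3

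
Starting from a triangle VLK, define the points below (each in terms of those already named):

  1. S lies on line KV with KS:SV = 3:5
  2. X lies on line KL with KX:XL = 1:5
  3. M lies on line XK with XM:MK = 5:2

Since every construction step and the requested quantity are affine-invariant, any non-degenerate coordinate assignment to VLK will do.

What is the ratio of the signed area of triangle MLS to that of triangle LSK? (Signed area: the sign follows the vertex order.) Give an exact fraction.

[MLS]:[LSK] = 20/21

Set V = (0, 0), L = (1, 0), K = (0, 1); any affine frame gives the same invariant.
1. S lies on line KV with KS:SV = 3:5 ⇒ S = (0, 5/8)
2. X lies on line KL with KX:XL = 1:5 ⇒ X = (1/6, 5/6)
3. M lies on line XK with XM:MK = 5:2 ⇒ M = (1/21, 20/21)
2·[MLS] = -5/14, 2·[LSK] = -3/8
[MLS]:[LSK] = -5/14:-3/8 = 20/21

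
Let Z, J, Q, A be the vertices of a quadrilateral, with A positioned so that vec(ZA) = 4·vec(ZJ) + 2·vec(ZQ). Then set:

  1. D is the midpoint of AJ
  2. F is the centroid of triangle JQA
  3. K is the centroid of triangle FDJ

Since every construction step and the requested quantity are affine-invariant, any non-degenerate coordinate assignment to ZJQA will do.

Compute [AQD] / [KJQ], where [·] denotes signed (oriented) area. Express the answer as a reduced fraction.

Assign Z = (0, 0), J = (1, 0), Q = (0, 1), A = (4, 2) — the answer is frame-independent, so this choice is without loss of generality.
1. D is the midpoint of AJ ⇒ D = (5/2, 1)
2. F is the centroid of triangle JQA ⇒ F = (5/3, 1)
3. K is the centroid of triangle FDJ ⇒ K = (31/18, 2/3)
2·[AQD] = 5/2, 2·[KJQ] = -25/18
[AQD]:[KJQ] = 5/2:-25/18 = -9/5

[AQD]:[KJQ] = -9/5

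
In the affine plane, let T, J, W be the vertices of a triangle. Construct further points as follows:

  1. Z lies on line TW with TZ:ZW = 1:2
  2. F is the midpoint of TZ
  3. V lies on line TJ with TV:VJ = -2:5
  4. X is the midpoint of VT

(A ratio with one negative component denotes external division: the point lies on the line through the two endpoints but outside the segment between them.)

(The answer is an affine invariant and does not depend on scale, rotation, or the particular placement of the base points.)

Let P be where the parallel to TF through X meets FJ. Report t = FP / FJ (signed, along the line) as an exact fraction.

Assign T = (0, 0), J = (1, 0), W = (0, 1) — the answer is frame-independent, so this choice is without loss of generality.
1. Z lies on line TW with TZ:ZW = 1:2 ⇒ Z = (0, 1/3)
2. F is the midpoint of TZ ⇒ F = (0, 1/6)
3. V lies on line TJ with TV:VJ = -2:5 ⇒ V = (-2/3, 0)
4. X is the midpoint of VT ⇒ X = (-1/3, 0)
through X parallel to TF: direction (0, 1/6); meets FJ at P = (-1/3, 2/9)
P = F + t·(J−F) with t = -1/3

t = -1/3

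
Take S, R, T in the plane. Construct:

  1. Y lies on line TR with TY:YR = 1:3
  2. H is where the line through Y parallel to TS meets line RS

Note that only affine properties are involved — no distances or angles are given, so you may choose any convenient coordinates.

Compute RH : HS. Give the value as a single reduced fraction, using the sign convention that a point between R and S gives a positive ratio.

RH:HS = 3

Assign S = (0, 0), R = (1, 0), T = (0, 1) — the answer is frame-independent, so this choice is without loss of generality.
1. Y lies on line TR with TY:YR = 1:3 ⇒ Y = (1/4, 3/4)
2. H is where the line through Y parallel to TS meets line RS ⇒ H = (1/4, 0)
H = R + t·(S−R) with t = 3/4, so RH:HS = t:(1−t) = 3/4:1/4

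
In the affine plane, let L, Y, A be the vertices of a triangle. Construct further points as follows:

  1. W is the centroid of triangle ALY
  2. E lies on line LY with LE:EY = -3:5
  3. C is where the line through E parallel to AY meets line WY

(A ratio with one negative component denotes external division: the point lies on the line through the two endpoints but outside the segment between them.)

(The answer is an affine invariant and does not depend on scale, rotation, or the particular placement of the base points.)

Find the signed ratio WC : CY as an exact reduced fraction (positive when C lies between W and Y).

WC:CY = -13/15

Choose coordinates L = (0, 0), Y = (1, 0), A = (0, 1).
1. W is the centroid of triangle ALY ⇒ W = (1/3, 1/3)
2. E lies on line LY with LE:EY = -3:5 ⇒ E = (-3/2, 0)
3. C is where the line through E parallel to AY meets line WY ⇒ C = (-4, 5/2)
C = W + t·(Y−W) with t = -13/2, so WC:CY = t:(1−t) = -13/2:15/2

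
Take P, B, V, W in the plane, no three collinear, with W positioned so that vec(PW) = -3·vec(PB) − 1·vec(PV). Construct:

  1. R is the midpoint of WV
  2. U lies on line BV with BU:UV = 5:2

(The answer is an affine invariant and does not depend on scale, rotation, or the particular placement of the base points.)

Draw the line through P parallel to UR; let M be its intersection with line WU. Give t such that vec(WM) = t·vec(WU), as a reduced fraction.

t = -1/2

Work in coordinates with P = (0, 0), B = (1, 0), V = (0, 1), W = (-3, -1).
1. R is the midpoint of WV ⇒ R = (-3/2, 0)
2. U lies on line BV with BU:UV = 5:2 ⇒ U = (2/7, 5/7)
through P parallel to UR: direction (-25/14, -5/7); meets WU at M = (-65/14, -13/7)
M = W + t·(U−W) with t = -1/2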